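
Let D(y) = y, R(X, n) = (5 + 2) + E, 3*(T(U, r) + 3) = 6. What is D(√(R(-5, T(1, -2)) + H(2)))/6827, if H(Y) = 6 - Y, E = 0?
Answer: √11/6827 ≈ 0.00048581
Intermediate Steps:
T(U, r) = -1 (T(U, r) = -3 + (⅓)*6 = -3 + 2 = -1)
R(X, n) = 7 (R(X, n) = (5 + 2) + 0 = 7 + 0 = 7)
D(√(R(-5, T(1, -2)) + H(2)))/6827 = √(7 + (6 - 1*2))/6827 = √(7 + (6 - 2))*(1/6827) = √(7 + 4)*(1/6827) = √11*(1/6827) = √11/6827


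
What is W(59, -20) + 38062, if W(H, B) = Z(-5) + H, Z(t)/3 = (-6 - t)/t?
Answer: 190608/5 ≈ 38122.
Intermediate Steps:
Z(t) = 3*(-6 - t)/t (Z(t) = 3*((-6 - t)/t) = 3*(-6 - t)/t)
W(H, B) = 3/5 + H (W(H, B) = (-3 - 18/(-5)) + H = (-3 - 18*(-1/5)) + H = (-3 + 18/5) + H = 3/5 + H)
W(59, -20) + 38062 = (3/5 + 59) + 38062 = 298/5 + 38062 = 190608/5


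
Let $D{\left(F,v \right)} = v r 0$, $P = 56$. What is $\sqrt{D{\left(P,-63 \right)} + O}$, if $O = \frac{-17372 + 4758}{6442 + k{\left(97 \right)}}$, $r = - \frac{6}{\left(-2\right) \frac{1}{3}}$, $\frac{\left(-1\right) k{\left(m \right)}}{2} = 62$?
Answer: $\frac{i \sqrt{245973}}{351} \approx 1.413 i$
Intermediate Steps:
$k{\left(m \right)} = -124$ ($k{\left(m \right)} = \left(-2\right) 62 = -124$)
$r = 9$ ($r = - \frac{6}{\left(-2\right) \frac{1}{3}} = - \frac{6}{- \frac{2}{3}} = \left(-6\right) \left(- \frac{3}{2}\right) = 9$)
$O = - \frac{6307}{3159}$ ($O = \frac{-17372 + 4758}{6442 - 124} = - \frac{12614}{6318} = \left(-12614\right) \frac{1}{6318} = - \frac{6307}{3159} \approx -1.9965$)
$D{\left(F,v \right)} = 0$ ($D{\left(F,v \right)} = v 9 \cdot 0 = 9 v 0 = 0$)
$\sqrt{D{\left(P,-63 \right)} + O} = \sqrt{0 - \frac{6307}{3159}} = \sqrt{- \frac{6307}{3159}} = \frac{i \sqrt{245973}}{351}$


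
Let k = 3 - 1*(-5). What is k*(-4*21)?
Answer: -672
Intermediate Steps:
k = 8 (k = 3 + 5 = 8)
k*(-4*21) = 8*(-4*21) = 8*(-84) = -672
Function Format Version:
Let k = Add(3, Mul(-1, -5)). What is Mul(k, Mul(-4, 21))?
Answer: -672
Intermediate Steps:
k = 8 (k = Add(3, 5) = 8)
Mul(k, Mul(-4, 21)) = Mul(8, Mul(-4, 21)) = Mul(8, -84) = -672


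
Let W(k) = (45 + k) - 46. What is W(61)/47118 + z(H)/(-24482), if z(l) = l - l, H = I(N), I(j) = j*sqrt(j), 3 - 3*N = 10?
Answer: 10/7853 ≈ 0.0012734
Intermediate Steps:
N = -7/3 (N = 1 - 1/3*10 = 1 - 10/3 = -7/3 ≈ -2.3333)
I(j) = j**(3/2)
H = -7*I*sqrt(21)/9 (H = (-7/3)**(3/2) = -7*I*sqrt(21)/9 ≈ -3.5642*I)
W(k) = -1 + k
z(l) = 0
W(61)/47118 + z(H)/(-24482) = (-1 + 61)/47118 + 0/(-24482) = 60*(1/47118) + 0*(-1/24482) = 10/7853 + 0 = 10/7853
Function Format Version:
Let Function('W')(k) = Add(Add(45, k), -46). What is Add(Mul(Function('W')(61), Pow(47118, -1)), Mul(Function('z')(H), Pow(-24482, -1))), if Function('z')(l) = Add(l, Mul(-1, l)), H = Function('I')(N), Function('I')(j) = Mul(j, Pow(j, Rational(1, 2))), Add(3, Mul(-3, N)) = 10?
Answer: Rational(10, 7853) ≈ 0.0012734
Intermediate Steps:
N = Rational(-7, 3) (N = Add(1, Mul(Rational(-1, 3), 10)) = Add(1, Rational(-10, 3)) = Rational(-7, 3) ≈ -2.3333)
Function('I')(j) = Pow(j, Rational(3, 2))
H = Mul(Rational(-7, 9), I, Pow(21, Rational(1, 2))) (H = Pow(Rational(-7, 3), Rational(3, 2)) = Mul(Rational(-7, 9), I, Pow(21, Rational(1, 2))) ≈ Mul(-3.5642, I))
Function('W')(k) = Add(-1, k)
Function('z')(l) = 0
Add(Mul(Function('W')(61), Pow(47118, -1)), Mul(Function('z')(H), Pow(-24482, -1))) = Add(Mul(Add(-1, 61), Pow(47118, -1)), Mul(0, Pow(-24482, -1))) = Add(Mul(60, Rational(1, 47118)), Mul(0, Rational(-1, 24482))) = Add(Rational(10, 7853), 0) = Rational(10, 7853)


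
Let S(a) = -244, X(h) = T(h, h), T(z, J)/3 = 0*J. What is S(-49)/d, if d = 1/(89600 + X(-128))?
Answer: -21862400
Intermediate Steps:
T(z, J) = 0 (T(z, J) = 3*(0*J) = 3*0 = 0)
X(h) = 0
d = 1/89600 (d = 1/(89600 + 0) = 1/89600 ≈ 1.1161e-5)
S(-49)/d = -244/1/89600 = -244*89600 = -21862400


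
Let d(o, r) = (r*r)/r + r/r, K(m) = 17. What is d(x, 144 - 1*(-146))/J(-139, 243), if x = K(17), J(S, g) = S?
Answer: -291/139 ≈ -2.0935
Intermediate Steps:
x = 17
d(o, r) = 1 + r (d(o, r) = r²/r + 1 = r + 1 = 1 + r)
d(x, 144 - 1*(-146))/J(-139, 243) = (1 + (144 - 1*(-146)))/(-139) = (1 + (144 + 146))*(-1/139) = (1 + 290)*(-1/139) = 291*(-1/139) = -291/139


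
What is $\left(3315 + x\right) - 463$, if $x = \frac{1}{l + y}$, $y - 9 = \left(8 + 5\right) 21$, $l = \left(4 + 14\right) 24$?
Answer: $\frac{2036329}{714} \approx 2852.0$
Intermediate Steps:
$l = 432$ ($l = 18 \cdot 24 = 432$)
$y = 282$ ($y = 9 + \left(8 + 5\right) 21 = 9 + 13 \cdot 21 = 9 + 273 = 282$)
$x = \frac{1}{714}$ ($x = \frac{1}{432 + 282} = \frac{1}{714} \approx 0.0014006$)
$\left(3315 + x\right) - 463 = \left(3315 + \frac{1}{714}\right) - 463 = \frac{2366911}{714} - 463 = \frac{2036329}{714}$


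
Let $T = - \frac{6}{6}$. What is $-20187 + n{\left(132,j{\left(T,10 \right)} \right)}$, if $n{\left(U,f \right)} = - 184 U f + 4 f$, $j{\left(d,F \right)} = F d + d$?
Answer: $246937$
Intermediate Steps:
$T = -1$ ($T = \left(-6\right) \frac{1}{6} = -1$)
$j{\left(d,F \right)} = d + F d$
$n{\left(U,f \right)} = 4 f - 184 U f$ ($n{\left(U,f \right)} = - 184 U f + 4 f = 4 f - 184 U f$)
$-20187 + n{\left(132,j{\left(T,10 \right)} \right)} = -20187 + 4 \left(- (1 + 10)\right) \left(1 - 6072\right) = -20187 + 4 \left(\left(-1\right) 11\right) \left(1 - 6072\right) = -20187 + 4 \left(-11\right) \left(-6071\right) = -20187 + 267124 = 246937$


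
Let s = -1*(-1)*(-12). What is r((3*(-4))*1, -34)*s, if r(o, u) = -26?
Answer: 312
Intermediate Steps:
s = -12 (s = 1*(-12) = -12)
r((3*(-4))*1, -34)*s = -26*(-12) = 312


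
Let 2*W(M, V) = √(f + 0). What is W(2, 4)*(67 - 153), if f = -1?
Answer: -43*I ≈ -43.0*I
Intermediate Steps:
W(M, V) = I/2 (W(M, V) = √(-1 + 0)/2 = √(-1)/2 = I/2)
W(2, 4)*(67 - 153) = (I/2)*(67 - 153) = (I/2)*(-86) = -43*I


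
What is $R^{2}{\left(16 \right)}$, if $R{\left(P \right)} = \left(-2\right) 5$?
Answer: $100$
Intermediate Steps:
$R{\left(P \right)} = -10$
$R^{2}{\left(16 \right)} = \left(-10\right)^{2} = 100$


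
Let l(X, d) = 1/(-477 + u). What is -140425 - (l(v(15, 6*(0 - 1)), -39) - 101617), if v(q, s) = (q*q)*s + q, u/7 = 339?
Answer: -73579969/1896 ≈ -38808.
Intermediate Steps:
u = 2373 (u = 7*339 = 2373)
v(q, s) = q + s*q² (v(q, s) = q²*s + q = s*q² + q = q + s*q²)
l(X, d) = 1/1896 (l(X, d) = 1/(-477 + 2373) = 1/1896)
-140425 - (l(v(15, 6*(0 - 1)), -39) - 101617) = -140425 - (1/1896 - 101617) = -140425 - 1*(-192665831/1896) = -140425 + 192665831/1896 = -73579969/1896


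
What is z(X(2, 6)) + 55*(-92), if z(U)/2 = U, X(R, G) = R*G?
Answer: -5036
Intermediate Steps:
X(R, G) = G*R
z(U) = 2*U
z(X(2, 6)) + 55*(-92) = 2*(6*2) + 55*(-92) = 2*12 - 5060 = 24 - 5060 = -5036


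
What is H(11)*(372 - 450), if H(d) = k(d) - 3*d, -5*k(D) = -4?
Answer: 12558/5 ≈ 2511.6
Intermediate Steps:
k(D) = ⅘ (k(D) = -⅕*(-4) = ⅘)
H(d) = ⅘ - 3*d
H(11)*(372 - 450) = (⅘ - 3*11)*(372 - 450) = (⅘ - 33)*(-78) = -161/5*(-78) = 12558/5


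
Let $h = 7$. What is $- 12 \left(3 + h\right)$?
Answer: $-120$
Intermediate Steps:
$- 12 \left(3 + h\right) = - 12 \left(3 + 7\right) = \left(-12\right) 10 = -120$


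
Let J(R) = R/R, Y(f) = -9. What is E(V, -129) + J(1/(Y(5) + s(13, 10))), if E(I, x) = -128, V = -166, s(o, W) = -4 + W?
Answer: -127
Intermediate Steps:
J(R) = 1
E(V, -129) + J(1/(Y(5) + s(13, 10))) = -128 + 1 = -127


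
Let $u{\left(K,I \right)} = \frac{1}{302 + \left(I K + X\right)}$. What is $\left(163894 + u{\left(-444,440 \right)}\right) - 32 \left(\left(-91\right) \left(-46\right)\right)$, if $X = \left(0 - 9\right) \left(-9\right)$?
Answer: $\frac{5838001333}{194977} \approx 29942.0$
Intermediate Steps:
$X = 81$ ($X = \left(-9\right) \left(-9\right) = 81$)
$u{\left(K,I \right)} = \frac{1}{383 + I K}$ ($u{\left(K,I \right)} = \frac{1}{302 + \left(I K + 81\right)} = \frac{1}{302 + \left(81 + I K\right)} = \frac{1}{383 + I K}$)
$\left(163894 + u{\left(-444,440 \right)}\right) - 32 \left(\left(-91\right) \left(-46\right)\right) = \left(163894 + \frac{1}{383 + 440 \left(-444\right)}\right) - 32 \left(\left(-91\right) \left(-46\right)\right) = \left(163894 + \frac{1}{383 - 195360}\right) - 133952 = \left(163894 + \frac{1}{-194977}\right) - 133952 = \left(163894 - \frac{1}{194977}\right) - 133952 = \frac{31955560437}{194977} - 133952 = \frac{5838001333}{194977}$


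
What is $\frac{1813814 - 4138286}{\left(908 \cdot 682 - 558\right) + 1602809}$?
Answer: $- \frac{2324472}{2221507} \approx -1.0463$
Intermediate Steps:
$\frac{1813814 - 4138286}{\left(908 \cdot 682 - 558\right) + 1602809} = - \frac{2324472}{\left(619256 - 558\right) + 1602809} = - \frac{2324472}{618698 + 1602809} = - \frac{2324472}{2221507}$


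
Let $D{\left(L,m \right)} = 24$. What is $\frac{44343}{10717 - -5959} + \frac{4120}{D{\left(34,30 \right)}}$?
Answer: $\frac{23011}{132} \approx 174.33$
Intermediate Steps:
$\frac{44343}{10717 - -5959} + \frac{4120}{D{\left(34,30 \right)}} = \frac{44343}{10717 - -5959} + \frac{4120}{24} = \frac{44343}{10717 + 5959} + 4120 \cdot \frac{1}{24} = \frac{44343}{16676} + \frac{515}{3} = 44343 \cdot \frac{1}{16676} + \frac{515}{3} = \frac{117}{44} + \frac{515}{3} = \frac{23011}{132}$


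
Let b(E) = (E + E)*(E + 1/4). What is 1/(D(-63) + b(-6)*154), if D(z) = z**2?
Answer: 1/14595 ≈ 6.8517e-5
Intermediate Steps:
b(E) = 2*E*(1/4 + E) (b(E) = (2*E)*(E + 1/4) = (2*E)*(1/4 + E) = 2*E*(1/4 + E))
1/(D(-63) + b(-6)*154) = 1/((-63)**2 + ((1/2)*(-6)*(1 + 4*(-6)))*154) = 1/(3969 + ((1/2)*(-6)*(1 - 24))*154) = 1/(3969 + ((1/2)*(-6)*(-23))*154) = 1/(3969 + 69*154) = 1/(3969 + 10626) = 1/14595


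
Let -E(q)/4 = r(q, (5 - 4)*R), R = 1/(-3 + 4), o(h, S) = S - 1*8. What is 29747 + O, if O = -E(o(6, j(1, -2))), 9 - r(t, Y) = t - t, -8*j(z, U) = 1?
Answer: 29783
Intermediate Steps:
j(z, U) = -1/8 (j(z, U) = -1/8*1 = -1/8)
o(h, S) = -8 + S (o(h, S) = S - 8 = -8 + S)
R = 1 (R = 1/1 = 1)
r(t, Y) = 9 (r(t, Y) = 9 - (t - t) = 9 - 1*0 = 9 + 0 = 9)
E(q) = -36 (E(q) = -4*9 = -36)
O = 36 (O = -1*(-36) = 36)
29747 + O = 29747 + 36 = 29783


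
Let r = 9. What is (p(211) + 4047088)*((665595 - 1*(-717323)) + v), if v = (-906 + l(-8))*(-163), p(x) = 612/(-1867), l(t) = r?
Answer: 11553965206572236/1867 ≈ 6.1885e+12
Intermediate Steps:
l(t) = 9
p(x) = -612/1867 (p(x) = 612*(-1/1867) = -612/1867)
v = 146211 (v = (-906 + 9)*(-163) = -897*(-163) = 146211)
(p(211) + 4047088)*((665595 - 1*(-717323)) + v) = (-612/1867 + 4047088)*((665595 - 1*(-717323)) + 146211) = 7555912684*((665595 + 717323) + 146211)/1867 = 7555912684*(1382918 + 146211)/1867 = (7555912684/1867)*1529129 = 11553965206572236/1867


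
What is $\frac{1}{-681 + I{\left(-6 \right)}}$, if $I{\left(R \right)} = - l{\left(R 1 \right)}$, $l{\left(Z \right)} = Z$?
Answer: $- \frac{1}{675} \approx -0.0014815$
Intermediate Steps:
$I{\left(R \right)} = - R$ ($I{\left(R \right)} = - R 1 = - R$)
$\frac{1}{-681 + I{\left(-6 \right)}} = \frac{1}{-681 - -6} = \frac{1}{-681 + 6} = \frac{1}{-675} = - \frac{1}{675}$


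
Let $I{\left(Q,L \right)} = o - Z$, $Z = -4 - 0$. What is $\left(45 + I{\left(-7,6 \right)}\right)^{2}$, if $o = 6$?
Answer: $3025$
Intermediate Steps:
$Z = -4$ ($Z = -4 + 0 = -4$)
$I{\left(Q,L \right)} = 10$ ($I{\left(Q,L \right)} = 6 - -4 = 6 + 4 = 10$)
$\left(45 + I{\left(-7,6 \right)}\right)^{2} = \left(45 + 10\right)^{2} = 55^{2} = 3025$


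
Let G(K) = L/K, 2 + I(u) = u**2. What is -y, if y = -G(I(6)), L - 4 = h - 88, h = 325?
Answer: 241/34 ≈ 7.0882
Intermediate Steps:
L = 241 (L = 4 + (325 - 88) = 4 + 237 = 241)
I(u) = -2 + u**2
G(K) = 241/K
y = -241/34 (y = -241/(-2 + 6**2) = -241/(-2 + 36) = -241/34 ≈ -7.0882)
-y = -1*(-241/34) = 241/34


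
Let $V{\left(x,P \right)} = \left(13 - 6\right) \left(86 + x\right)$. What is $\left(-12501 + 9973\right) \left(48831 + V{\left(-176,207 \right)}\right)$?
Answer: $-121852128$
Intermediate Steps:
$V{\left(x,P \right)} = 602 + 7 x$ ($V{\left(x,P \right)} = 7 \left(86 + x\right) = 602 + 7 x$)
$\left(-12501 + 9973\right) \left(48831 + V{\left(-176,207 \right)}\right) = \left(-12501 + 9973\right) \left(48831 + \left(602 + 7 \left(-176\right)\right)\right) = - 2528 \left(48831 + \left(602 - 1232\right)\right) = - 2528 \left(48831 - 630\right) = \left(-2528\right) 48201 = -121852128$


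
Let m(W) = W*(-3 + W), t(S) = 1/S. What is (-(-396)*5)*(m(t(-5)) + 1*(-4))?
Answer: -33264/5 ≈ -6652.8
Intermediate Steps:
t(S) = 1/S
(-(-396)*5)*(m(t(-5)) + 1*(-4)) = (-(-396)*5)*((-3 + 1/(-5))/(-5) + 1*(-4)) = (-99*(-20))*(-(-3 - ⅕)/5 - 4) = 1980*(-⅕*(-16/5) - 4) = 1980*(16/25 - 4) = 1980*(-84/25) = -33264/5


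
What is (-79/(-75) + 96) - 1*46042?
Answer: -3445871/75 ≈ -45945.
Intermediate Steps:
(-79/(-75) + 96) - 1*46042 = (-1/75*(-79) + 96) - 46042 = (79/75 + 96) - 46042 = 7279/75 - 46042 = -3445871/75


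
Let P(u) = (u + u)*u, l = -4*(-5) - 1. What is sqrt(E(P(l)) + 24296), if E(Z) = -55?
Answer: sqrt(24241) ≈ 155.70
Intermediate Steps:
l = 19 (l = 20 - 1 = 19)
P(u) = 2*u**2 (P(u) = (2*u)*u = 2*u**2)
sqrt(E(P(l)) + 24296) = sqrt(-55 + 24296) = sqrt(24241)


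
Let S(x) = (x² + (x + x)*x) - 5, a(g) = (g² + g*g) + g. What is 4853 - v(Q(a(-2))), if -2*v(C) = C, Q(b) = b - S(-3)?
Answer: 4845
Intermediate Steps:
a(g) = g + 2*g² (a(g) = (g² + g²) + g = 2*g² + g = g + 2*g²)
S(x) = -5 + 3*x² (S(x) = (x² + (2*x)*x) - 5 = (x² + 2*x²) - 5 = 3*x² - 5 = -5 + 3*x²)
Q(b) = -22 + b (Q(b) = b - (-5 + 3*(-3)²) = b - (-5 + 3*9) = b - (-5 + 27) = b - 1*22 = b - 22 = -22 + b)
v(C) = -C/2
4853 - v(Q(a(-2))) = 4853 - (-1)*(-22 - 2*(1 + 2*(-2)))/2 = 4853 - (-1)*(-22 - 2*(1 - 4))/2 = 4853 - (-1)*(-22 - 2*(-3))/2 = 4853 - (-1)*(-22 + 6)/2 = 4853 - (-1)*(-16)/2 = 4853 - 1*8 = 4853 - 8 = 4845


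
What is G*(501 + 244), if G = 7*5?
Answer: 26075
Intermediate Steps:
G = 35
G*(501 + 244) = 35*(501 + 244) = 35*745 = 26075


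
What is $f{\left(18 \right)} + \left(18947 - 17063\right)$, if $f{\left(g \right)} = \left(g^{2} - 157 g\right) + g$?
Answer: $-600$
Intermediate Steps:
$f{\left(g \right)} = g^{2} - 156 g$
$f{\left(18 \right)} + \left(18947 - 17063\right) = 18 \left(-156 + 18\right) + \left(18947 - 17063\right) = 18 \left(-138\right) + \left(18947 - 17063\right) = -2484 + 1884 = -600$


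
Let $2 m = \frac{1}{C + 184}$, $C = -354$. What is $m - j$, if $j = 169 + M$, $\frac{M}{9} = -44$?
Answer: $\frac{77179}{340} \approx 227.0$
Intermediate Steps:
$M = -396$ ($M = 9 \left(-44\right) = -396$)
$j = -227$ ($j = 169 - 396 = -227$)
$m = - \frac{1}{340}$ ($m = \frac{1}{2 \left(-354 + 184\right)} = \frac{1}{2 \left(-170\right)} = \frac{1}{2} \left(- \frac{1}{170}\right) = - \frac{1}{340} \approx -0.0029412$)
$m - j = - \frac{1}{340} - -227 = - \frac{1}{340} + 227 = \frac{77179}{340}$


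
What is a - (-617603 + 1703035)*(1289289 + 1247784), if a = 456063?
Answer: -2753819764473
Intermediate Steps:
a - (-617603 + 1703035)*(1289289 + 1247784) = 456063 - (-617603 + 1703035)*(1289289 + 1247784) = 456063 - 1085432*2537073 = 456063 - 1*2753820220536 = 456063 - 2753820220536 = -2753819764473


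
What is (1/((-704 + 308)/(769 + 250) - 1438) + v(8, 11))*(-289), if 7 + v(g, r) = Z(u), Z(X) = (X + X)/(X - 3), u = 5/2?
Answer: 7201367025/1465718 ≈ 4913.2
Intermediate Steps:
u = 5/2 (u = 5*(1/2) = 5/2 ≈ 2.5000)
Z(X) = 2*X/(-3 + X) (Z(X) = (2*X)/(-3 + X) = 2*X/(-3 + X))
v(g, r) = -17 (v(g, r) = -7 + 2*(5/2)/(-3 + 5/2) = -7 + 2*(5/2)/(-1/2) = -7 + 2*(5/2)*(-2) = -7 - 10 = -17)
(1/((-704 + 308)/(769 + 250) - 1438) + v(8, 11))*(-289) = (1/((-704 + 308)/(769 + 250) - 1438) - 17)*(-289) = (1/(-396/1019 - 1438) - 17)*(-289) = (1/(-1465718/1019) - 17)*(-289) = (-1019/1465718 - 17)*(-289) = -24918225/1465718*(-289) = 7201367025/1465718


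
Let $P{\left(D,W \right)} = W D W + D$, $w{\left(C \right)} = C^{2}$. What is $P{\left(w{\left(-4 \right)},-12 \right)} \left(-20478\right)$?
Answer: $-47508960$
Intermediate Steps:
$P{\left(D,W \right)} = D + D W^{2}$ ($P{\left(D,W \right)} = D W W + D = D W^{2} + D = D + D W^{2}$)
$P{\left(w{\left(-4 \right)},-12 \right)} \left(-20478\right) = \left(-4\right)^{2} \left(1 + \left(-12\right)^{2}\right) \left(-20478\right) = 16 \left(1 + 144\right) \left(-20478\right) = 16 \cdot 145 \left(-20478\right) = 2320 \left(-20478\right) = -47508960$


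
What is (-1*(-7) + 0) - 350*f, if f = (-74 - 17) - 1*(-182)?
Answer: -31843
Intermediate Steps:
f = 91 (f = -91 + 182 = 91)
(-1*(-7) + 0) - 350*f = (-1*(-7) + 0) - 350*91 = (7 + 0) - 31850 = 7 - 31850 = -31843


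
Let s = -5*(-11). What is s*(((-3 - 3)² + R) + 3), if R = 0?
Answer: 2145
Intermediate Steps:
s = 55
s*(((-3 - 3)² + R) + 3) = 55*(((-3 - 3)² + 0) + 3) = 55*(((-6)² + 0) + 3) = 55*((36 + 0) + 3) = 55*(36 + 3) = 55*39 = 2145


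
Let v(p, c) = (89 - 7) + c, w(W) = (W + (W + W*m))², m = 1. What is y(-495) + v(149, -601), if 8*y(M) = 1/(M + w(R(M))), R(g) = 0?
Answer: -2055241/3960 ≈ -519.00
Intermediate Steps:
w(W) = 9*W² (w(W) = (W + (W + W*1))² = (W + (W + W))² = (W + 2*W)² = (3*W)² = 9*W²)
y(M) = 1/(8*M) (y(M) = 1/(8*(M + 9*0²)) = 1/(8*(M + 9*0)) = 1/(8*(M + 0)) = 1/(8*M))
v(p, c) = 82 + c
y(-495) + v(149, -601) = (⅛)/(-495) + (82 - 601) = (⅛)*(-1/495) - 519 = -1/3960 - 519 = -2055241/3960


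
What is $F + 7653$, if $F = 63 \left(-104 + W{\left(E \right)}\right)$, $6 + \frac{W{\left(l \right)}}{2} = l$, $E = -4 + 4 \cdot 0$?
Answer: $-159$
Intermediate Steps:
$E = -4$ ($E = -4 + 0 = -4$)
$W{\left(l \right)} = -12 + 2 l$
$F = -7812$ ($F = 63 \left(-104 + \left(-12 + 2 \left(-4\right)\right)\right) = 63 \left(-104 - 20\right) = 63 \left(-124\right) = -7812$)
$F + 7653 = -7812 + 7653 = -159$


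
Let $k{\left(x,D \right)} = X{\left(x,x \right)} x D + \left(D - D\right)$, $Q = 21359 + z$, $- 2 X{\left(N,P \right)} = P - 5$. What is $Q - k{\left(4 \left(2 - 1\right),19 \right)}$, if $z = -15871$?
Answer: $5450$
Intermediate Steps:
$X{\left(N,P \right)} = \frac{5}{2} - \frac{P}{2}$ ($X{\left(N,P \right)} = - \frac{P - 5}{2} = - \frac{-5 + P}{2} = \frac{5}{2} - \frac{P}{2}$)
$Q = 5488$ ($Q = 21359 - 15871 = 5488$)
$k{\left(x,D \right)} = D x \left(\frac{5}{2} - \frac{x}{2}\right)$ ($k{\left(x,D \right)} = \left(\frac{5}{2} - \frac{x}{2}\right) x D + \left(D - D\right) = x \left(\frac{5}{2} - \frac{x}{2}\right) D + 0 = D x \left(\frac{5}{2} - \frac{x}{2}\right) + 0 = D x \left(\frac{5}{2} - \frac{x}{2}\right)$)
$Q - k{\left(4 \left(2 - 1\right),19 \right)} = 5488 - \frac{1}{2} \cdot 19 \cdot 4 \left(2 - 1\right) \left(5 - 4 \left(2 - 1\right)\right) = 5488 - \frac{1}{2} \cdot 19 \cdot 4 \cdot 1 \left(5 - 4 \cdot 1\right) = 5488 - \frac{1}{2} \cdot 19 \cdot 4 \left(5 - 4\right) = 5488 - \frac{1}{2} \cdot 19 \cdot 4 \cdot 1 = 5488 - 38 = 5450$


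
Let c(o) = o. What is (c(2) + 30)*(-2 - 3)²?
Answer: 800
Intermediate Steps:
(c(2) + 30)*(-2 - 3)² = (2 + 30)*(-2 - 3)² = 32*(-5)² = 32*25 = 800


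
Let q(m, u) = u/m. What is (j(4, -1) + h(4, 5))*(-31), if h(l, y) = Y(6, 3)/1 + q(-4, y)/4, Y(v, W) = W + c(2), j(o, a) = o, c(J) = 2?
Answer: -4309/16 ≈ -269.31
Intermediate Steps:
Y(v, W) = 2 + W (Y(v, W) = W + 2 = 2 + W)
h(l, y) = 5 - y/16 (h(l, y) = (2 + 3)/1 + (y/(-4))/4 = 5*1 + (y*(-1/4))*(1/4) = 5 - y/4*(1/4) = 5 - y/16)
(j(4, -1) + h(4, 5))*(-31) = (4 + (5 - 1/16*5))*(-31) = (4 + (5 - 5/16))*(-31) = (4 + 75/16)*(-31) = (139/16)*(-31) = -4309/16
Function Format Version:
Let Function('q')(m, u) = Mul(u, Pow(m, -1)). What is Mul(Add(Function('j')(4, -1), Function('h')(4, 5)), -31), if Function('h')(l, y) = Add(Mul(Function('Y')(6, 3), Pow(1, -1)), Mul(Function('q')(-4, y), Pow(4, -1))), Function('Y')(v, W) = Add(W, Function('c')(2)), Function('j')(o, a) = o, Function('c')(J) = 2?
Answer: Rational(-4309, 16) ≈ -269.31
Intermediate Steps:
Function('Y')(v, W) = Add(2, W) (Function('Y')(v, W) = Add(W, 2) = Add(2, W))
Function('h')(l, y) = Add(5, Mul(Rational(-1, 16), y)) (Function('h')(l, y) = Add(Mul(Add(2, 3), Pow(1, -1)), Mul(Mul(y, Pow(-4, -1)), Pow(4, -1))) = Add(Mul(5, 1), Mul(Mul(y, Rational(-1, 4)), Rational(1, 4))) = Add(5, Mul(Mul(Rational(-1, 4), y), Rational(1, 4))) = Add(5, Mul(Rational(-1, 16), y)))
Mul(Add(Function('j')(4, -1), Function('h')(4, 5)), -31) = Mul(Add(4, Add(5, Mul(Rational(-1, 16), 5))), -31) = Mul(Add(4, Add(5, Rational(-5, 16))), -31) = Mul(Add(4, Rational(75, 16)), -31) = Mul(Rational(139, 16), -31) = Rational(-4309, 16)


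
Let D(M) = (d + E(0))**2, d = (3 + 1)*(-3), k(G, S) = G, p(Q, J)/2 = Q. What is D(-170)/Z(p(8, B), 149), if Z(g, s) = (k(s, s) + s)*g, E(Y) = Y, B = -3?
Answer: 9/298 ≈ 0.030201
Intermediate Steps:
p(Q, J) = 2*Q
d = -12 (d = 4*(-3) = -12)
D(M) = 144 (D(M) = (-12 + 0)**2 = (-12)**2 = 144)
Z(g, s) = 2*g*s (Z(g, s) = (s + s)*g = (2*s)*g = 2*g*s)
D(-170)/Z(p(8, B), 149) = 144/((2*(2*8)*149)) = 144/((2*16*149)) = 144/4768 = 144*(1/4768) = 9/298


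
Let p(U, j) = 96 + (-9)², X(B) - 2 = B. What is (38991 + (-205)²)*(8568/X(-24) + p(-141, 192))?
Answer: -189334392/11 ≈ -1.7212e+7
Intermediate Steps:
X(B) = 2 + B
p(U, j) = 177 (p(U, j) = 96 + 81 = 177)
(38991 + (-205)²)*(8568/X(-24) + p(-141, 192)) = (38991 + (-205)²)*(8568/(2 - 24) + 177) = (38991 + 42025)*(8568/(-22) + 177) = 81016*(8568*(-1/22) + 177) = 81016*(-4284/11 + 177) = 81016*(-2337/11) = -189334392/11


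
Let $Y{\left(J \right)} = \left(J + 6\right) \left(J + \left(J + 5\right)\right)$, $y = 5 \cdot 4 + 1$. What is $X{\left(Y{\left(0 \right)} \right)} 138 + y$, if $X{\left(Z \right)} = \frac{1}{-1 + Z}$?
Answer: $\frac{747}{29} \approx 25.759$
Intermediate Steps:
$y = 21$ ($y = 20 + 1 = 21$)
$Y{\left(J \right)} = \left(5 + 2 J\right) \left(6 + J\right)$ ($Y{\left(J \right)} = \left(6 + J\right) \left(J + \left(5 + J\right)\right) = \left(6 + J\right) \left(5 + 2 J\right) = \left(5 + 2 J\right) \left(6 + J\right)$)
$X{\left(Y{\left(0 \right)} \right)} 138 + y = \frac{1}{-1 + \left(30 + 2 \cdot 0^{2} + 17 \cdot 0\right)} 138 + 21 = \frac{1}{-1 + \left(30 + 2 \cdot 0 + 0\right)} 138 + 21 = \frac{1}{-1 + \left(30 + 0 + 0\right)} 138 + 21 = \frac{1}{-1 + 30} \cdot 138 + 21 = \frac{1}{29} \cdot 138 + 21 = \frac{138}{29} + 21 = \frac{747}{29}$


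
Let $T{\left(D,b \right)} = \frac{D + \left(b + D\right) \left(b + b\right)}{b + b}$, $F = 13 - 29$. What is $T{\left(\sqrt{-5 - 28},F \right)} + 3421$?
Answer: $3405 + \frac{31 i \sqrt{33}}{32} \approx 3405.0 + 5.565 i$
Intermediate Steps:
$F = -16$ ($F = 13 - 29 = -16$)
$T{\left(D,b \right)} = \frac{D + 2 b \left(D + b\right)}{2 b}$ ($T{\left(D,b \right)} = \frac{D + \left(D + b\right) 2 b}{2 b} = \left(D + 2 b \left(D + b\right)\right) \frac{1}{2 b} = \frac{D + 2 b \left(D + b\right)}{2 b}$)
$T{\left(\sqrt{-5 - 28},F \right)} + 3421 = \left(\sqrt{-5 - 28} - 16 + \frac{\sqrt{-5 - 28}}{2 \left(-16\right)}\right) + 3421 = \left(\sqrt{-33} - 16 + \frac{1}{2} \sqrt{-33} \left(- \frac{1}{16}\right)\right) + 3421 = \left(i \sqrt{33} - 16 + \frac{1}{2} i \sqrt{33} \left(- \frac{1}{16}\right)\right) + 3421 = \left(i \sqrt{33} - 16 - \frac{i \sqrt{33}}{32}\right) + 3421 = \left(-16 + \frac{31 i \sqrt{33}}{32}\right) + 3421 = 3405 + \frac{31 i \sqrt{33}}{32}$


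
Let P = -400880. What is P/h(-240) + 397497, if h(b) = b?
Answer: 1197502/3 ≈ 3.9917e+5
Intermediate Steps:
P/h(-240) + 397497 = -400880/(-240) + 397497 = -400880*(-1/240) + 397497 = 5011/3 + 397497 = 1197502/3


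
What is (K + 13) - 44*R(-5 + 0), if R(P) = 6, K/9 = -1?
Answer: -260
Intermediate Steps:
K = -9 (K = 9*(-1) = -9)
(K + 13) - 44*R(-5 + 0) = (-9 + 13) - 44*6 = 4 - 264 = -260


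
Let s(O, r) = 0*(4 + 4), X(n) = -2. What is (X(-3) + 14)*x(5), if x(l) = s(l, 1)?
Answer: 0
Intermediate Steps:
s(O, r) = 0 (s(O, r) = 0*8 = 0)
x(l) = 0
(X(-3) + 14)*x(5) = (-2 + 14)*0 = 12*0 = 0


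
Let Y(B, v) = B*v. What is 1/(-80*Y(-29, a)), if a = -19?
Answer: -1/44080 ≈ -2.2686e-5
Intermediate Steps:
1/(-80*Y(-29, a)) = 1/(-(-2320)*(-19)) = 1/(-80*551) = 1/(-44080) = -1/44080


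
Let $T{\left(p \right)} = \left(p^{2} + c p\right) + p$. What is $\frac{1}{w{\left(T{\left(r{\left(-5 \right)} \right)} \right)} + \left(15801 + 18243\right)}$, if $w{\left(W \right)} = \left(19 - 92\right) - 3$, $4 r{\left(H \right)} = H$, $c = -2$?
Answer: $\frac{1}{33968} \approx 2.9439 \cdot 10^{-5}$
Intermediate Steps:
$r{\left(H \right)} = \frac{H}{4}$
$T{\left(p \right)} = p^{2} - p$ ($T{\left(p \right)} = \left(p^{2} - 2 p\right) + p = p^{2} - p$)
$w{\left(W \right)} = -76$ ($w{\left(W \right)} = -73 - 3 = -76$)
$\frac{1}{w{\left(T{\left(r{\left(-5 \right)} \right)} \right)} + \left(15801 + 18243\right)} = \frac{1}{-76 + \left(15801 + 18243\right)} = \frac{1}{-76 + 34044} = \frac{1}{33968}$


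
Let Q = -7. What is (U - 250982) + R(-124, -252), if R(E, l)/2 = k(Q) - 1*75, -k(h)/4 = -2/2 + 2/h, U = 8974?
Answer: -1695034/7 ≈ -2.4215e+5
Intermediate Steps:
k(h) = 4 - 8/h (k(h) = -4*(-2/2 + 2/h) = -4*(-2*½ + 2/h) = -4*(-1 + 2/h) = 4 - 8/h)
R(E, l) = -978/7 (R(E, l) = 2*((4 - 8/(-7)) - 1*75) = 2*((4 - 8*(-⅐)) - 75) = 2*((4 + 8/7) - 75) = 2*(36/7 - 75) = 2*(-489/7) = -978/7)
(U - 250982) + R(-124, -252) = (8974 - 250982) - 978/7 = -242008 - 978/7 = -1695034/7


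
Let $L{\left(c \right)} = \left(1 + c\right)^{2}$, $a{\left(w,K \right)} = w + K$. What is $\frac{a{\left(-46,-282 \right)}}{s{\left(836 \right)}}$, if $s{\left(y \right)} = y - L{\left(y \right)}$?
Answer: $\frac{328}{699733} \approx 0.00046875$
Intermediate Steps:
$a{\left(w,K \right)} = K + w$
$s{\left(y \right)} = y - \left(1 + y\right)^{2}$
$\frac{a{\left(-46,-282 \right)}}{s{\left(836 \right)}} = \frac{-282 - 46}{836 - \left(1 + 836\right)^{2}} = - \frac{328}{836 - 837^{2}} = - \frac{328}{836 - 700569} = - \frac{328}{-699733} = \left(-328\right) \left(- \frac{1}{699733}\right) = \frac{328}{699733}$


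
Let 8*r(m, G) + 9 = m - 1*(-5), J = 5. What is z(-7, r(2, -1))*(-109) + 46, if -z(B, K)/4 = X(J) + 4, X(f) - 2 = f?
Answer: 4842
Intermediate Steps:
X(f) = 2 + f
r(m, G) = -½ + m/8 (r(m, G) = -9/8 + (m - 1*(-5))/8 = -9/8 + (m + 5)/8 = -9/8 + (5 + m)/8 = -9/8 + (5/8 + m/8) = -½ + m/8)
z(B, K) = -44 (z(B, K) = -4*((2 + 5) + 4) = -4*(7 + 4) = -4*11 = -44)
z(-7, r(2, -1))*(-109) + 46 = -44*(-109) + 46 = 4796 + 46 = 4842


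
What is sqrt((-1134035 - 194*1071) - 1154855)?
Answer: 2*I*sqrt(624166) ≈ 1580.1*I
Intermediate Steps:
sqrt((-1134035 - 194*1071) - 1154855) = sqrt((-1134035 - 207774) - 1154855) = sqrt(-1341809 - 1154855) = sqrt(-2496664) = 2*I*sqrt(624166)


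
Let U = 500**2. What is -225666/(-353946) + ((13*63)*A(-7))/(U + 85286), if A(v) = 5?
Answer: 204000157/313950102 ≈ 0.64979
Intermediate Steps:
U = 250000
-225666/(-353946) + ((13*63)*A(-7))/(U + 85286) = -225666/(-353946) + ((13*63)*5)/(250000 + 85286) = -225666*(-1/353946) + (819*5)/335286 = 37611/58991 + 4095*(1/335286) = 37611/58991 + 65/5322 = 204000157/313950102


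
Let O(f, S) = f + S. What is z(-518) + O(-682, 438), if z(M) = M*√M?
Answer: -244 - 518*I*√518 ≈ -244.0 - 11789.0*I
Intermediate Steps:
O(f, S) = S + f
z(M) = M^(3/2)
z(-518) + O(-682, 438) = (-518)^(3/2) + (438 - 682) = -518*I*√518 - 244 = -244 - 518*I*√518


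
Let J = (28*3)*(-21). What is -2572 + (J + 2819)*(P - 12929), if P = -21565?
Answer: -36393742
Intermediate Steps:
J = -1764 (J = 84*(-21) = -1764)
-2572 + (J + 2819)*(P - 12929) = -2572 + (-1764 + 2819)*(-21565 - 12929) = -2572 + 1055*(-34494) = -2572 - 36391170 = -36393742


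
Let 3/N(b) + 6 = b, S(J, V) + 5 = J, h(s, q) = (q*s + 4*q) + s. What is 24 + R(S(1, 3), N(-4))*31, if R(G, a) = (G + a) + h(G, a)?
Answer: -2333/10 ≈ -233.30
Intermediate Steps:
h(s, q) = s + 4*q + q*s (h(s, q) = (4*q + q*s) + s = s + 4*q + q*s)
S(J, V) = -5 + J
N(b) = 3/(-6 + b)
R(G, a) = 2*G + 5*a + G*a (R(G, a) = (G + a) + (G + 4*a + a*G) = (G + a) + (G + 4*a + G*a) = 2*G + 5*a + G*a)
24 + R(S(1, 3), N(-4))*31 = 24 + (2*(-5 + 1) + 5*(3/(-6 - 4)) + (-5 + 1)*(3/(-6 - 4)))*31 = 24 + (2*(-4) + 5*(3/(-10)) - 12/(-10))*31 = 24 + (-8 + 5*(3*(-1/10)) - 12*(-1)/10)*31 = 24 + (-8 + 5*(-3/10) - 4*(-3/10))*31 = 24 + (-8 - 3/2 + 6/5)*31 = 24 - 83/10*31 = 24 - 2573/10 = -2333/10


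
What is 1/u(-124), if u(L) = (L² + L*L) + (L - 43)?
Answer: 1/30585 ≈ 3.2696e-5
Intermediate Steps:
u(L) = -43 + L + 2*L² (u(L) = (L² + L²) + (-43 + L) = 2*L² + (-43 + L) = -43 + L + 2*L²)
1/u(-124) = 1/(-43 - 124 + 2*(-124)²) = 1/(-43 - 124 + 2*15376) = 1/(-43 - 124 + 30752) = 1/30585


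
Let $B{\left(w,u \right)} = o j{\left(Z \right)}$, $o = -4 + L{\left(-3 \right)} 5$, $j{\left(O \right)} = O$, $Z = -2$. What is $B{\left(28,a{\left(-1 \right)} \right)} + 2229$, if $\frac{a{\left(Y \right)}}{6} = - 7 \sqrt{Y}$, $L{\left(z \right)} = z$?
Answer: $2267$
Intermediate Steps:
$o = -19$ ($o = -4 - 15 = -19$)
$a{\left(Y \right)} = - 42 \sqrt{Y}$ ($a{\left(Y \right)} = 6 \left(- 7 \sqrt{Y}\right) = - 42 \sqrt{Y}$)
$B{\left(w,u \right)} = 38$ ($B{\left(w,u \right)} = \left(-19\right) \left(-2\right) = 38$)
$B{\left(28,a{\left(-1 \right)} \right)} + 2229 = 38 + 2229 = 2267$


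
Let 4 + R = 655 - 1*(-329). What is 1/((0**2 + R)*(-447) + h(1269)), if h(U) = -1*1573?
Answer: -1/439633 ≈ -2.2746e-6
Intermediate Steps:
h(U) = -1573
R = 980 (R = -4 + (655 - 1*(-329)) = -4 + (655 + 329) = -4 + 984 = 980)
1/((0**2 + R)*(-447) + h(1269)) = 1/((0**2 + 980)*(-447) - 1573) = 1/((0 + 980)*(-447) - 1573) = 1/(980*(-447) - 1573) = 1/(-438060 - 1573) = 1/(-439633) = -1/439633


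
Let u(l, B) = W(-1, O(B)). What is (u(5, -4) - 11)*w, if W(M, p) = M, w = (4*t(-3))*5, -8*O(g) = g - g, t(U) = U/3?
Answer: 240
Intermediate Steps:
t(U) = U/3 (t(U) = U*(⅓) = U/3)
O(g) = 0 (O(g) = -(g - g)/8 = -⅛*0 = 0)
w = -20 (w = (4*((⅓)*(-3)))*5 = (4*(-1))*5 = -4*5 = -20)
u(l, B) = -1
(u(5, -4) - 11)*w = (-1 - 11)*(-20) = -12*(-20) = 240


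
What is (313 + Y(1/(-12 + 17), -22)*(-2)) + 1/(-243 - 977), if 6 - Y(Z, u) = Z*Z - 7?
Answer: 1751183/6100 ≈ 287.08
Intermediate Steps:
Y(Z, u) = 13 - Z² (Y(Z, u) = 6 - (Z*Z - 7) = 6 - (Z² - 7) = 6 - (-7 + Z²) = 6 + (7 - Z²) = 13 - Z²)
(313 + Y(1/(-12 + 17), -22)*(-2)) + 1/(-243 - 977) = (313 + (13 - (1/(-12 + 17))²)*(-2)) + 1/(-243 - 977) = (313 + (13 - (1/5)²)*(-2)) + 1/(-1220) = (313 + (13 - (⅕)²)*(-2)) - 1/1220 = (313 + (13 - 1*1/25)*(-2)) - 1/1220 = (313 + (13 - 1/25)*(-2)) - 1/1220 = (313 + (324/25)*(-2)) - 1/1220 = (313 - 648/25) - 1/1220 = 7177/25 - 1/1220 = 1751183/6100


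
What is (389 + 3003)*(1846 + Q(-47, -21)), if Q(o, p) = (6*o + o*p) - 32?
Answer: 8544448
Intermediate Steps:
Q(o, p) = -32 + 6*o + o*p
(389 + 3003)*(1846 + Q(-47, -21)) = (389 + 3003)*(1846 + (-32 + 6*(-47) - 47*(-21))) = 3392*(1846 + (-32 - 282 + 987)) = 3392*(1846 + 673) = 3392*2519 = 8544448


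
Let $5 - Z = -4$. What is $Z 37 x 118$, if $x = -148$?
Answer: $-5815512$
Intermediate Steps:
$Z = 9$ ($Z = 5 - -4 = 5 + 4 = 9$)
$Z 37 x 118 = 9 \cdot 37 \left(-148\right) 118 = 333 \left(-148\right) 118 = \left(-49284\right) 118 = -5815512$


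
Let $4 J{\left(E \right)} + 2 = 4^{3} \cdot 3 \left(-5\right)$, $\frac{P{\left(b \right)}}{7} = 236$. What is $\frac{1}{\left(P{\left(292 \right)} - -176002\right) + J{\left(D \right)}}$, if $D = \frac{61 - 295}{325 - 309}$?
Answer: $\frac{2}{354827} \approx 5.6365 \cdot 10^{-6}$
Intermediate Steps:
$P{\left(b \right)} = 1652$ ($P{\left(b \right)} = 7 \cdot 236 = 1652$)
$D = - \frac{117}{8}$ ($D = - \frac{234}{16} = \left(-234\right) \frac{1}{16} = - \frac{117}{8} \approx -14.625$)
$J{\left(E \right)} = - \frac{481}{2}$ ($J{\left(E \right)} = - \frac{1}{2} + \frac{4^{3} \cdot 3 \left(-5\right)}{4} = - \frac{1}{2} + \frac{64 \cdot 3 \left(-5\right)}{4} = - \frac{1}{2} + \frac{192 \left(-5\right)}{4} = - \frac{1}{2} + \frac{1}{4} \left(-960\right) = - \frac{1}{2} - 240 = - \frac{481}{2}$)
$\frac{1}{\left(P{\left(292 \right)} - -176002\right) + J{\left(D \right)}} = \frac{1}{\left(1652 - -176002\right) - \frac{481}{2}} = \frac{1}{\left(1652 + 176002\right) - \frac{481}{2}} = \frac{1}{177654 - \frac{481}{2}} = \frac{1}{\frac{354827}{2}} = \frac{2}{354827}$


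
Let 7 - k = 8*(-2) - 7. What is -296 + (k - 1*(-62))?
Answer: -204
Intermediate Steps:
k = 30 (k = 7 - (8*(-2) - 7) = 7 - (-16 - 7) = 7 - 1*(-23) = 7 + 23 = 30)
-296 + (k - 1*(-62)) = -296 + (30 - 1*(-62)) = -296 + (30 + 62) = -296 + 92 = -204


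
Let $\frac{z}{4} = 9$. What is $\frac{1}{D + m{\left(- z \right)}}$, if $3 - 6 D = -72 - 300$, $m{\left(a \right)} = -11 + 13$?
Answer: $\frac{2}{129} \approx 0.015504$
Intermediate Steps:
$z = 36$ ($z = 4 \cdot 9 = 36$)
$m{\left(a \right)} = 2$
$D = \frac{125}{2}$ ($D = \frac{1}{2} - \frac{-72 - 300}{6} = \frac{1}{2} - -62 = \frac{1}{2} + 62 = \frac{125}{2} \approx 62.5$)
$\frac{1}{D + m{\left(- z \right)}} = \frac{1}{\frac{125}{2} + 2} = \frac{1}{\frac{129}{2}} = \frac{2}{129}$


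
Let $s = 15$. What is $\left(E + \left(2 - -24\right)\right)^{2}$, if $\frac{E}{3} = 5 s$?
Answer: $63001$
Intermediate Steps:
$E = 225$ ($E = 3 \cdot 5 \cdot 15 = 3 \cdot 75 = 225$)
$\left(E + \left(2 - -24\right)\right)^{2} = \left(225 + \left(2 - -24\right)\right)^{2} = \left(225 + \left(2 + 24\right)\right)^{2} = \left(225 + 26\right)^{2} = 251^{2} = 63001$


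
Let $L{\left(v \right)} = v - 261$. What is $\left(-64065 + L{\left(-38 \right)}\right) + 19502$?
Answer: $-44862$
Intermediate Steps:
$L{\left(v \right)} = -261 + v$
$\left(-64065 + L{\left(-38 \right)}\right) + 19502 = \left(-64065 - 299\right) + 19502 = -64364 + 19502 = -44862$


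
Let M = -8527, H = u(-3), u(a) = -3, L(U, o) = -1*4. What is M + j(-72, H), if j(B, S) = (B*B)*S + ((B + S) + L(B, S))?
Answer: -24158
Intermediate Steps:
L(U, o) = -4
H = -3
j(B, S) = -4 + B + S + S*B² (j(B, S) = (B*B)*S + ((B + S) - 4) = B²*S + (-4 + B + S) = S*B² + (-4 + B + S) = -4 + B + S + S*B²)
M + j(-72, H) = -8527 + (-4 - 72 - 3 - 3*(-72)²) = -8527 + (-4 - 72 - 3 - 3*5184) = -8527 + (-4 - 72 - 3 - 15552) = -8527 - 15631 = -24158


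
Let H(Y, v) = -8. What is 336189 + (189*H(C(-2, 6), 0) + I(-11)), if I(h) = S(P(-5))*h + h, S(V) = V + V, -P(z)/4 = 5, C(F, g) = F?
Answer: 335106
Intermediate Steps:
P(z) = -20 (P(z) = -4*5 = -20)
S(V) = 2*V
I(h) = -39*h (I(h) = (2*(-20))*h + h = -40*h + h = -39*h)
336189 + (189*H(C(-2, 6), 0) + I(-11)) = 336189 + (189*(-8) - 39*(-11)) = 336189 + (-1512 + 429) = 336189 - 1083 = 335106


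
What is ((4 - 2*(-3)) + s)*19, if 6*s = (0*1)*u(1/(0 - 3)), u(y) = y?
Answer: 190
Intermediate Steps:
s = 0 (s = ((0*1)/(0 - 3))/6 = (0/(-3))/6 = (0*(-1/3))/6 = (1/6)*0 = 0)
((4 - 2*(-3)) + s)*19 = ((4 - 2*(-3)) + 0)*19 = ((4 + 6) + 0)*19 = (10 + 0)*19 = 10*19 = 190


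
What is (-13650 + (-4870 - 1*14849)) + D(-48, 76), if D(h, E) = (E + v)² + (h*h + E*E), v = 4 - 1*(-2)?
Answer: -18565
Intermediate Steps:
v = 6 (v = 4 + 2 = 6)
D(h, E) = E² + h² + (6 + E)² (D(h, E) = (E + 6)² + (h*h + E*E) = (6 + E)² + (h² + E²) = (6 + E)² + (E² + h²) = E² + h² + (6 + E)²)
(-13650 + (-4870 - 1*14849)) + D(-48, 76) = (-13650 + (-4870 - 1*14849)) + (76² + (-48)² + (6 + 76)²) = (-13650 + (-4870 - 14849)) + (5776 + 2304 + 82²) = (-13650 - 19719) + (5776 + 2304 + 6724) = -33369 + 14804 = -18565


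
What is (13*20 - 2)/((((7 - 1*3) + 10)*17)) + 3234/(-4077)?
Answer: 47029/161721 ≈ 0.29080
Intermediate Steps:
(13*20 - 2)/((((7 - 1*3) + 10)*17)) + 3234/(-4077) = (260 - 2)/((((7 - 3) + 10)*17)) + 3234*(-1/4077) = 258/(((4 + 10)*17)) - 1078/1359 = 258/((14*17)) - 1078/1359 = 258/238 - 1078/1359 = 258*(1/238) - 1078/1359 = 129/119 - 1078/1359 = 47029/161721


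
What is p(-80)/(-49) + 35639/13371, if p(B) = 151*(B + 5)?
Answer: 153172886/655179 ≈ 233.79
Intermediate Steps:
p(B) = 755 + 151*B (p(B) = 151*(5 + B) = 755 + 151*B)
p(-80)/(-49) + 35639/13371 = (755 + 151*(-80))/(-49) + 35639/13371 = (755 - 12080)*(-1/49) + 35639*(1/13371) = -11325*(-1/49) + 35639/13371 = 11325/49 + 35639/13371 = 153172886/655179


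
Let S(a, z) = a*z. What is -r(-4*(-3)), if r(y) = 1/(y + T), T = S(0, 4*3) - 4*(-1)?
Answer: -1/16 ≈ -0.062500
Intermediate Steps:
T = 4 (T = 0*(4*3) - 4*(-1) = 0*12 + 4 = 0 + 4 = 4)
r(y) = 1/(4 + y) (r(y) = 1/(y + 4) = 1/(4 + y))
-r(-4*(-3)) = -1/(4 - 4*(-3)) = -1/(4 + 12) = -1/16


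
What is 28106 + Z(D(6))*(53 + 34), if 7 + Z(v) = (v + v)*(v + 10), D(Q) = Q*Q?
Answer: 315641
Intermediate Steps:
D(Q) = Q²
Z(v) = -7 + 2*v*(10 + v) (Z(v) = -7 + (v + v)*(v + 10) = -7 + (2*v)*(10 + v) = -7 + 2*v*(10 + v))
28106 + Z(D(6))*(53 + 34) = 28106 + (-7 + 2*(6²)² + 20*6²)*(53 + 34) = 28106 + (-7 + 2*36² + 20*36)*87 = 28106 + (-7 + 2*1296 + 720)*87 = 28106 + (-7 + 2592 + 720)*87 = 28106 + 3305*87 = 28106 + 287535 = 315641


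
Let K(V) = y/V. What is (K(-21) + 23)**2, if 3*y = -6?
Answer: 235225/441 ≈ 533.39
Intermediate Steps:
y = -2 (y = (1/3)*(-6) = -2)
K(V) = -2/V
(K(-21) + 23)**2 = (-2/(-21) + 23)**2 = (-2*(-1/21) + 23)**2 = (2/21 + 23)**2 = (485/21)**2 = 235225/441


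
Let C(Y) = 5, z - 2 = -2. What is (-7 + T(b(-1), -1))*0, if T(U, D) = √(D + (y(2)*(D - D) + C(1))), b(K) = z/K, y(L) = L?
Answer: 0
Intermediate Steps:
z = 0 (z = 2 - 2 = 0)
b(K) = 0 (b(K) = 0/K = 0)
T(U, D) = √(5 + D) (T(U, D) = √(D + (2*(D - D) + 5)) = √(D + (2*0 + 5)) = √(D + (0 + 5)) = √(D + 5) = √(5 + D))
(-7 + T(b(-1), -1))*0 = (-7 + √(5 - 1))*0 = (-7 + √4)*0 = (-7 + 2)*0 = -5*0 = 0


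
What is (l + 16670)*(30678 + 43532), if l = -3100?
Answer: 1007029700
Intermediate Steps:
(l + 16670)*(30678 + 43532) = (-3100 + 16670)*(30678 + 43532) = 13570*74210 = 1007029700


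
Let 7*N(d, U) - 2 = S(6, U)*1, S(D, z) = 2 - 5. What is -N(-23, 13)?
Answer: 1/7 ≈ 0.14286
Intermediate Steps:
S(D, z) = -3
N(d, U) = -1/7 (N(d, U) = 2/7 + (-3*1)/7 = 2/7 + (1/7)*(-3) = 2/7 - 3/7 = -1/7)
-N(-23, 13) = -1*(-1/7) = 1/7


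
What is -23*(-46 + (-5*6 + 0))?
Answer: 1748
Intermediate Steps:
-23*(-46 + (-5*6 + 0)) = -23*(-46 + (-30 + 0)) = -23*(-46 - 30) = -23*(-76) = 1748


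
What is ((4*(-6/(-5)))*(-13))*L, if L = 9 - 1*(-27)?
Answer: -11232/5 ≈ -2246.4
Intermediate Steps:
L = 36 (L = 9 + 27 = 36)
((4*(-6/(-5)))*(-13))*L = ((4*(-6/(-5)))*(-13))*36 = ((4*(-6*(-1/5)))*(-13))*36 = ((4*(6/5))*(-13))*36 = ((24/5)*(-13))*36 = -312/5*36 = -11232/5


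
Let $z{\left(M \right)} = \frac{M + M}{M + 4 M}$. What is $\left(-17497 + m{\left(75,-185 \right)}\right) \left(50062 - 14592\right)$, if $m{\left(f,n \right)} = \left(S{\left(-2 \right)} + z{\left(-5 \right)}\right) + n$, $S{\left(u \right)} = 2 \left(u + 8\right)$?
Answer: $-626740712$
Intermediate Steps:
$z{\left(M \right)} = \frac{2}{5}$ ($z{\left(M \right)} = \frac{2 M}{5 M} = 2 M \frac{1}{5 M} = \frac{2}{5}$)
$S{\left(u \right)} = 16 + 2 u$ ($S{\left(u \right)} = 2 \left(8 + u\right) = 16 + 2 u$)
$m{\left(f,n \right)} = \frac{62}{5} + n$ ($m{\left(f,n \right)} = \left(\left(16 + 2 \left(-2\right)\right) + \frac{2}{5}\right) + n = \left(\left(16 - 4\right) + \frac{2}{5}\right) + n = \left(12 + \frac{2}{5}\right) + n = \frac{62}{5} + n$)
$\left(-17497 + m{\left(75,-185 \right)}\right) \left(50062 - 14592\right) = \left(-17497 + \left(\frac{62}{5} - 185\right)\right) \left(50062 - 14592\right) = \left(-17497 - \frac{863}{5}\right) 35470 = \left(- \frac{88348}{5}\right) 35470 = -626740712$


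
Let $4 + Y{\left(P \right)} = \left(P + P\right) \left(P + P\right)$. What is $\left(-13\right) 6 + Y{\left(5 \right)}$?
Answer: $18$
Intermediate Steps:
$Y{\left(P \right)} = -4 + 4 P^{2}$ ($Y{\left(P \right)} = -4 + \left(P + P\right) \left(P + P\right) = -4 + 2 P 2 P = -4 + 4 P^{2}$)
$\left(-13\right) 6 + Y{\left(5 \right)} = \left(-13\right) 6 - \left(4 - 4 \cdot 5^{2}\right) = -78 + \left(-4 + 4 \cdot 25\right) = -78 + \left(-4 + 100\right) = -78 + 96 = 18$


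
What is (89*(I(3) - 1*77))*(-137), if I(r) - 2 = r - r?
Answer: 914475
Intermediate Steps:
I(r) = 2 (I(r) = 2 + (r - r) = 2 + 0 = 2)
(89*(I(3) - 1*77))*(-137) = (89*(2 - 1*77))*(-137) = (89*(2 - 77))*(-137) = (89*(-75))*(-137) = -6675*(-137) = 914475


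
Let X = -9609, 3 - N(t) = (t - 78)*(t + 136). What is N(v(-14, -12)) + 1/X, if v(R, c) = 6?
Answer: 98271242/9609 ≈ 10227.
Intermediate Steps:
N(t) = 3 - (-78 + t)*(136 + t) (N(t) = 3 - (t - 78)*(t + 136) = 3 - (-78 + t)*(136 + t))
N(v(-14, -12)) + 1/X = (10611 - 1*6² - 58*6) + 1/(-9609) = (10611 - 1*36 - 348) - 1/9609 = (10611 - 36 - 348) - 1/9609 = 10227 - 1/9609 = 98271242/9609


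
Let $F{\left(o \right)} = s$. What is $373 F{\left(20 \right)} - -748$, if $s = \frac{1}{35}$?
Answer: $\frac{26553}{35} \approx 758.66$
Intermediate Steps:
$s = \frac{1}{35} \approx 0.028571$
$F{\left(o \right)} = \frac{1}{35}$
$373 F{\left(20 \right)} - -748 = 373 \cdot \frac{1}{35} - -748 = \frac{373}{35} + 748 = \frac{26553}{35}$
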